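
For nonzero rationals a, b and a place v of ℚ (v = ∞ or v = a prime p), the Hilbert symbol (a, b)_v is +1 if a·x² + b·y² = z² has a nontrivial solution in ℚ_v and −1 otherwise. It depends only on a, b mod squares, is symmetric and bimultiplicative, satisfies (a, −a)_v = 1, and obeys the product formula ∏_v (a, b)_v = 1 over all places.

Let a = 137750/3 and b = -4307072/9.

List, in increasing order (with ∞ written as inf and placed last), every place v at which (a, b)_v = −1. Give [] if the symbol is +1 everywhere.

Mod squares: a ≡ 16530, b ≡ -67298. Check v ∈ {∞, 2, 3, 5, 7, 11, 19, 23, 29}.
v=∞: 16530 > 0 and -67298 < 0  ⇒  (a,b)_∞ = +1.
v=29: a=29^1·(≡27), b=29^0·(≡17) mod 29; (27|29)=-1, (17|29)=-1; (−1)^{1·0·14}·(-1)^0·(-1)^1 = -1.
v=2: v_2(a)=1, v_2(b)=7; units ≡ 1, 7 (mod 8); ε·ε+αω+βω = 0·1+1·0+7·0 ≡ 0  ⇒  (a,b)_2 = +1.
v=23: a=23^0·(≡1), b=23^1·(≡13) mod 23; (1|23)=+1, (13|23)=+1; (−1)^{0·1·11}·(+1)^1·(+1)^0 = +1.
v=19: a=19^1·(≡10), b=19^1·(≡17) mod 19; (10|19)=-1, (17|19)=+1; (−1)^{1·1·9}·(-1)^1·(+1)^1 = +1.
v=7: a=7^0·(≡6), b=7^1·(≡2) mod 7; (6|7)=-1, (2|7)=+1; (−1)^{0·1·3}·(-1)^1·(+1)^0 = -1.
v=11: a=11^0·(≡10), b=11^1·(≡9) mod 11; (10|11)=-1, (9|11)=+1; (−1)^{0·1·5}·(-1)^1·(+1)^0 = -1.
v=5: a=5^3·(≡4), b=5^0·(≡2) mod 5; (4|5)=+1, (2|5)=-1; (−1)^{3·0·2}·(+1)^0·(-1)^3 = -1.
v=3: a=3^-1·(≡2), b=3^-2·(≡1) mod 3; (2|3)=-1, (1|3)=+1; (−1)^{-1·-2·1}·(-1)^-2·(+1)^-1 = +1.
|Ram(16530, -67298)| = 4, even; anisotropic at {5, 7, 11, 29}.

[5, 7, 11, 29]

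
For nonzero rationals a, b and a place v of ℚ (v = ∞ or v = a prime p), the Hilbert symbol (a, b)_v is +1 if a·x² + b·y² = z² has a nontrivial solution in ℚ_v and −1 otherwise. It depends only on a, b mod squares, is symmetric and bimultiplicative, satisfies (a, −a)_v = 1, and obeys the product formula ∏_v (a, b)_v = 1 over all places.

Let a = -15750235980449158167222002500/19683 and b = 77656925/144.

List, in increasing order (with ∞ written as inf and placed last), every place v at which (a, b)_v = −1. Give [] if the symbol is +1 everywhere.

(a, b) ≡ (-1958790319707, 3106277) mod (ℚ^×)²; places V = {2, 3, 5, 13, 19, 23, 29, 37, 43, 47, 53, ∞}.
(a,b)_29: α=3, u≡19; β=1, v≡6 (mod 29); (19|29)=-1, (6|29)=+1; sign (−1)^0·-1^1·+1^3 = -1.
(a,b)_∞: sgn(-1958790319707)=−, sgn(3106277)=+, so +1.
(a,b)_53: α=3, u≡35; β=1, v≡15 (mod 53); (35|53)=-1, (15|53)=+1; sign (−1)^0·-1^1·+1^3 = -1.
(a,b)_19: α=1, u≡16; β=0, v≡1 (mod 19); (16|19)=+1, (1|19)=+1; sign (−1)^0·+1^0·+1^1 = +1.
(a,b)_3: α=-9, u≡2; β=-2, v≡2 (mod 3); (2|3)=-1, (2|3)=-1; sign (−1)^0·-1^-2·-1^-9 = -1.
(a,b)_47: α=3, u≡27; β=1, v≡28 (mod 47); (27|47)=+1, (28|47)=+1; sign (−1)^1·+1^1·+1^3 = -1.
(a,b)_37: α=1, u≡5; β=0, v≡11 (mod 37); (5|37)=-1, (11|37)=+1; sign (−1)^0·-1^0·+1^1 = +1.
(a,b)_2: α=2, β=-4; u≡5, v≡5 (mod 8); ε(u)ε(v)=0·0, αω(v)=2·1, βω(u)=-4·1; sum ≡ 0  ⇒  +1.
(a,b)_5: α=4, u≡2; β=2, v≡3 (mod 5); (2|5)=-1, (3|5)=-1; sign (−1)^0·-1^2·-1^4 = +1.
(a,b)_13: α=1, u≡5; β=0, v≡8 (mod 13); (5|13)=-1, (8|13)=-1; sign (−1)^0·-1^0·-1^1 = -1.
(a,b)_23: α=1, u≡17; β=0, v≡4 (mod 23); (17|23)=-1, (4|23)=+1; sign (−1)^0·-1^0·+1^1 = +1.
(a,b)_43: α=3, u≡32; β=1, v≡27 (mod 43); (32|43)=-1, (27|43)=-1; sign (−1)^1·-1^1·-1^3 = -1.
(-1958790319707, 3106277 / ℚ) ramifies at {3, 13, 29, 43, 47, 53}: a division algebra.

[3, 13, 29, 43, 47, 53]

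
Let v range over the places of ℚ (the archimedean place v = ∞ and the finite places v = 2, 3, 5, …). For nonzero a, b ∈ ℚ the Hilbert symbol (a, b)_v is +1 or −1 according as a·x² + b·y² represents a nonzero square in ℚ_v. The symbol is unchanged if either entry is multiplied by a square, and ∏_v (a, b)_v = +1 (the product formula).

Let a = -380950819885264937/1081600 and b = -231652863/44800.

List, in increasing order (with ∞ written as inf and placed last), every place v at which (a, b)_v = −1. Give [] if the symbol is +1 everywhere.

Mod squares: a ≡ -17, b ≡ -3689. Check v ∈ {∞, 2, 3, 5, 7, 11, 13, 17, 31}.
v=2: v_2(a)=-8, v_2(b)=-8; units ≡ 7, 7 (mod 8); ε·ε+αω+βω = 1·1+-8·0+-8·0 ≡ 1  ⇒  (a,b)_2 = -1.
v=11: a=11^2·(≡5), b=11^0·(≡8) mod 11; (5|11)=+1, (8|11)=-1; (−1)^{2·0·5}·(+1)^0·(-1)^2 = +1.
v=5: a=5^-2·(≡2), b=5^-2·(≡1) mod 5; (2|5)=-1, (1|5)=+1; (−1)^{-2·-2·2}·(-1)^-2·(+1)^-2 = +1.
v=13: a=13^-2·(≡1), b=13^2·(≡3) mod 13; (1|13)=+1, (3|13)=+1; (−1)^{-2·2·6}·(+1)^2·(+1)^-2 = +1.
v=7: a=7^4·(≡1), b=7^-1·(≡3) mod 7; (1|7)=+1, (3|7)=-1; (−1)^{4·-1·3}·(+1)^-1·(-1)^4 = +1.
v=31: a=31^4·(≡10), b=31^1·(≡25) mod 31; (10|31)=+1, (25|31)=+1; (−1)^{4·1·15}·(+1)^1·(+1)^4 = +1.
v=3: a=3^0·(≡1), b=3^2·(≡1) mod 3; (1|3)=+1, (1|3)=+1; (−1)^{0·2·1}·(+1)^2·(+1)^0 = +1.
v=17: a=17^5·(≡13), b=17^3·(≡15) mod 17; (13|17)=+1, (15|17)=+1; (−1)^{5·3·8}·(+1)^3·(+1)^5 = +1.
v=∞: -17 < 0 and -3689 < 0  ⇒  (a,b)_∞ = -1.
(-17, -3689 / ℚ) ramifies at {2, ∞}: a division algebra.

[2, inf]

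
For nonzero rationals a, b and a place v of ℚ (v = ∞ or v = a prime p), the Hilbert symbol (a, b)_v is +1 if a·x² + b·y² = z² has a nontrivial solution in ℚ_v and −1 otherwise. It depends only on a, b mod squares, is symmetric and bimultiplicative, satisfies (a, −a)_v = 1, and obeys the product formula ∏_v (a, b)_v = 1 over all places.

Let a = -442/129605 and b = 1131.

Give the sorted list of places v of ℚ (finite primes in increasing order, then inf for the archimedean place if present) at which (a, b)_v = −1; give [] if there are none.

[]

(a, b) ≡ (-2210, 1131) mod (ℚ^×)²; places V = {2, 3, 5, 7, 13, 17, 23, 29, ∞}.
(a,b)_2: α=1, β=0; u≡7, v≡3 (mod 8); ε(u)ε(v)=1·1, αω(v)=1·1, βω(u)=0·0; sum ≡ 0  ⇒  +1.
(a,b)_17: α=1, u≡3; β=0, v≡9 (mod 17); (3|17)=-1, (9|17)=+1; sign (−1)^0·-1^0·+1^1 = +1.
(a,b)_5: α=-1, u≡3; β=0, v≡1 (mod 5); (3|5)=-1, (1|5)=+1; sign (−1)^0·-1^0·+1^-1 = +1.
(a,b)_29: α=0, u≡20; β=1, v≡10 (mod 29); (20|29)=+1, (10|29)=-1; sign (−1)^0·+1^1·-1^0 = +1.
(a,b)_7: α=-2, u≡1; β=0, v≡4 (mod 7); (1|7)=+1, (4|7)=+1; sign (−1)^0·+1^0·+1^-2 = +1.
(a,b)_∞: sgn(-2210)=−, sgn(1131)=+, so +1.
(a,b)_3: α=0, u≡1; β=1, v≡2 (mod 3); (1|3)=+1, (2|3)=-1; sign (−1)^0·+1^1·-1^0 = +1.
(a,b)_23: α=-2, u≡15; β=0, v≡4 (mod 23); (15|23)=-1, (4|23)=+1; sign (−1)^0·-1^0·+1^-2 = +1.
(a,b)_13: α=1, u≡12; β=1, v≡9 (mod 13); (12|13)=+1, (9|13)=+1; sign (−1)^0·+1^1·+1^1 = +1.
Ram(a, b) = ∅: the form -2210·x² + 1131·y² − z² is isotropic over every ℚ_v, so by Hasse–Minkowski it is isotropic over ℚ.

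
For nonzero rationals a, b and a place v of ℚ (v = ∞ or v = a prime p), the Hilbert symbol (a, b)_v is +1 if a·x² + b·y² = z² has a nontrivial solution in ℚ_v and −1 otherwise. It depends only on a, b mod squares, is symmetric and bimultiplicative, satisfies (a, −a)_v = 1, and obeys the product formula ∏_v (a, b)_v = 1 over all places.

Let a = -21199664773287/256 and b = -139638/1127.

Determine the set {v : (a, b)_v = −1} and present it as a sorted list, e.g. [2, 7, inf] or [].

[11, 13, 19, inf]

(a, b) ≡ (-138567, -2346) mod (ℚ^×)²; places V = {2, 3, 7, 11, 13, 17, 19, 23, 31, 37, ∞}.
(a,b)_19: α=3, u≡2; β=0, v≡2 (mod 19); (2|19)=-1, (2|19)=-1; sign (−1)^0·-1^0·-1^3 = -1.
(a,b)_3: α=3, u≡2; β=1, v≡1 (mod 3); (2|3)=-1, (1|3)=+1; sign (−1)^1·-1^1·+1^3 = +1.
(a,b)_11: α=1, u≡9; β=0, v≡8 (mod 11); (9|11)=+1, (8|11)=-1; sign (−1)^0·+1^0·-1^1 = -1.
(a,b)_2: α=-8, β=1; u≡1, v≡3 (mod 8); ε(u)ε(v)=0·1, αω(v)=-8·1, βω(u)=1·0; sum ≡ 0  ⇒  +1.
(a,b)_37: α=0, u≡19; β=2, v≡31 (mod 37); (19|37)=-1, (31|37)=-1; sign (−1)^0·-1^2·-1^0 = +1.
(a,b)_7: α=2, u≡6; β=-2, v≡6 (mod 7); (6|7)=-1, (6|7)=-1; sign (−1)^0·-1^-2·-1^2 = +1.
(a,b)_∞: sgn(-138567)=−, sgn(-2346)=−, so -1.
(a,b)_13: α=1, u≡4; β=0, v≡11 (mod 13); (4|13)=+1, (11|13)=-1; sign (−1)^0·+1^0·-1^1 = -1.
(a,b)_31: α=2, u≡6; β=0, v≡10 (mod 31); (6|31)=-1, (10|31)=+1; sign (−1)^0·-1^0·+1^2 = +1.
(a,b)_23: α=0, u≡13; β=-1, v≡6 (mod 23); (13|23)=+1, (6|23)=+1; sign (−1)^0·+1^-1·+1^0 = +1.
(a,b)_17: α=1, u≡16; β=1, v≡13 (mod 17); (16|17)=+1, (13|17)=+1; sign (−1)^0·+1^1·+1^1 = +1.
|Ram(-138567, -2346)| = 4, even; anisotropic at {11, 13, 19, ∞}.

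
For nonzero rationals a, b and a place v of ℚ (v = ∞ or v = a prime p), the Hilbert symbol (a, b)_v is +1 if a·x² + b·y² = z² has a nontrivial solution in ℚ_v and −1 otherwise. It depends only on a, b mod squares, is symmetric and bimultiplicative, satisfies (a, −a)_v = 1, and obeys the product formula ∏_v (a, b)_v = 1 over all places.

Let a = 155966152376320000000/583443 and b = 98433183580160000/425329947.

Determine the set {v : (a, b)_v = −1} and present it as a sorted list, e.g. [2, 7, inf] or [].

Mod squares: a ≡ 165, b ≡ 78. Check v ∈ {∞, 2, 3, 5, 7, 11, 13, 19, 23}.
v=∞: 165 > 0 and 78 > 0  ⇒  (a,b)_∞ = +1.
v=19: a=19^0·(≡14), b=19^2·(≡8) mod 19; (14|19)=-1, (8|19)=-1; (−1)^{0·2·9}·(-1)^2·(-1)^0 = +1.
v=13: a=13^2·(≡3), b=13^1·(≡7) mod 13; (3|13)=+1, (7|13)=-1; (−1)^{2·1·6}·(+1)^1·(-1)^2 = +1.
v=7: a=7^-4·(≡4), b=7^-4·(≡1) mod 7; (4|7)=+1, (1|7)=+1; (−1)^{-4·-4·3}·(+1)^-4·(+1)^-4 = +1.
v=3: a=3^-5·(≡1), b=3^-11·(≡2) mod 3; (1|3)=+1, (2|3)=-1; (−1)^{-5·-11·1}·(+1)^-11·(-1)^-5 = +1.
v=2: v_2(a)=24, v_2(b)=19; units ≡ 5, 7 (mod 8); ε·ε+αω+βω = 0·1+24·0+19·1 ≡ 1  ⇒  (a,b)_2 = -1.
v=5: a=5^7·(≡2), b=5^4·(≡3) mod 5; (2|5)=-1, (3|5)=-1; (−1)^{7·4·2}·(-1)^4·(-1)^7 = -1.
v=11: a=11^3·(≡9), b=11^2·(≡9) mod 11; (9|11)=+1, (9|11)=+1; (−1)^{3·2·5}·(+1)^2·(+1)^3 = +1.
v=23: a=23^2·(≡12), b=23^2·(≡8) mod 23; (12|23)=+1, (8|23)=+1; (−1)^{2·2·11}·(+1)^2·(+1)^2 = +1.
Ram(165, 78) = {2, 5}; no ℚ_2-point on the conic.

[2, 5]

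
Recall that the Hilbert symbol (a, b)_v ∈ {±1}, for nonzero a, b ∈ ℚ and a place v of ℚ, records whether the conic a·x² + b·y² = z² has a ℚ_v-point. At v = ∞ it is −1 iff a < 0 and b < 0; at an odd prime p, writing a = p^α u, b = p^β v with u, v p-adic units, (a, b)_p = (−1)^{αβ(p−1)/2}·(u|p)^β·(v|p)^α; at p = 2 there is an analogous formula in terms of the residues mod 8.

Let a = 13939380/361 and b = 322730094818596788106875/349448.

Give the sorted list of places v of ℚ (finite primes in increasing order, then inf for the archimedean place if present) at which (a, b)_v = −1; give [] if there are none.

(a, b) ≡ (387205, 113218742) mod (ℚ^×)²; places V = {2, 3, 5, 7, 11, 13, 17, 19, 23, 37, 43, ∞}.
(a,b)_37: α=1, u≡24; β=3, v≡20 (mod 37); (24|37)=-1, (20|37)=-1; sign (−1)^0·-1^3·-1^1 = +1.
(a,b)_2: α=2, β=-3; u≡5, v≡3 (mod 8); ε(u)ε(v)=0·1, αω(v)=2·1, βω(u)=-3·1; sum ≡ 1  ⇒  -1.
(a,b)_5: α=1, u≡1; β=4, v≡2 (mod 5); (1|5)=+1, (2|5)=-1; sign (−1)^0·+1^4·-1^1 = -1.
(a,b)_23: α=1, u≡15; β=3, v≡16 (mod 23); (15|23)=-1, (16|23)=+1; sign (−1)^1·-1^3·+1^1 = +1.
(a,b)_3: α=2, u≡1; β=2, v≡2 (mod 3); (1|3)=+1, (2|3)=-1; sign (−1)^0·+1^2·-1^2 = +1.
(a,b)_11: α=0, u≡9; β=-2, v≡6 (mod 11); (9|11)=+1, (6|11)=-1; sign (−1)^0·+1^-2·-1^0 = +1.
(a,b)_7: α=1, u≡2; β=3, v≡2 (mod 7); (2|7)=+1, (2|7)=+1; sign (−1)^1·+1^3·+1^1 = -1.
(a,b)_∞: sgn(387205)=+, sgn(113218742)=+, so +1.
(a,b)_17: α=0, u≡15; β=1, v≡14 (mod 17); (15|17)=+1, (14|17)=-1; sign (−1)^0·+1^1·-1^0 = +1.
(a,b)_13: α=1, u≡2; β=5, v≡5 (mod 13); (2|13)=-1, (5|13)=-1; sign (−1)^0·-1^5·-1^1 = +1.
(a,b)_19: α=-2, u≡11; β=-2, v≡8 (mod 19); (11|19)=+1, (8|19)=-1; sign (−1)^0·+1^-2·-1^-2 = +1.
(a,b)_43: α=0, u≡37; β=1, v≡3 (mod 43); (37|43)=-1, (3|43)=-1; sign (−1)^0·-1^1·-1^0 = -1.
|Ram(387205, 113218742)| = 4, even; anisotropic at {2, 5, 7, 43}.

[2, 5, 7, 43]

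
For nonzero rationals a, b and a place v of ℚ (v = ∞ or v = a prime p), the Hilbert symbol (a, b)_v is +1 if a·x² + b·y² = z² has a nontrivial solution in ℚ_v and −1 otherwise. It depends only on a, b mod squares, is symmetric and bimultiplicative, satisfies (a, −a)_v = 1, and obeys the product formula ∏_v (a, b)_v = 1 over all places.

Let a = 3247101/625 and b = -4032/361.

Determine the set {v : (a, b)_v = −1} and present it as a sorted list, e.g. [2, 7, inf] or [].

Mod squares: a ≡ 429, b ≡ -7. Check v ∈ {∞, 2, 3, 5, 7, 11, 13, 19, 29}.
v=11: a=11^1·(≡8), b=11^0·(≡3) mod 11; (8|11)=-1, (3|11)=+1; (−1)^{1·0·5}·(-1)^0·(+1)^1 = +1.
v=2: v_2(a)=0, v_2(b)=6; units ≡ 5, 1 (mod 8); ε·ε+αω+βω = 0·0+0·0+6·1 ≡ 0  ⇒  (a,b)_2 = +1.
v=3: a=3^3·(≡2), b=3^2·(≡2) mod 3; (2|3)=-1, (2|3)=-1; (−1)^{3·2·1}·(-1)^2·(-1)^3 = -1.
v=5: a=5^-4·(≡1), b=5^0·(≡3) mod 5; (1|5)=+1, (3|5)=-1; (−1)^{-4·0·2}·(+1)^0·(-1)^-4 = +1.
v=7: a=7^0·(≡2), b=7^1·(≡3) mod 7; (2|7)=+1, (3|7)=-1; (−1)^{0·1·3}·(+1)^1·(-1)^0 = +1.
v=29: a=29^2·(≡22), b=29^0·(≡20) mod 29; (22|29)=+1, (20|29)=+1; (−1)^{2·0·14}·(+1)^0·(+1)^2 = +1.
v=∞: 429 > 0 and -7 < 0  ⇒  (a,b)_∞ = +1.
v=19: a=19^0·(≡9), b=19^-2·(≡15) mod 19; (9|19)=+1, (15|19)=-1; (−1)^{0·-2·9}·(+1)^-2·(-1)^0 = +1.
v=13: a=13^1·(≡8), b=13^0·(≡5) mod 13; (8|13)=-1, (5|13)=-1; (−1)^{1·0·6}·(-1)^0·(-1)^1 = -1.
Ram(429, -7) = {3, 13}; no ℚ_3-point on the conic.

[3, 13]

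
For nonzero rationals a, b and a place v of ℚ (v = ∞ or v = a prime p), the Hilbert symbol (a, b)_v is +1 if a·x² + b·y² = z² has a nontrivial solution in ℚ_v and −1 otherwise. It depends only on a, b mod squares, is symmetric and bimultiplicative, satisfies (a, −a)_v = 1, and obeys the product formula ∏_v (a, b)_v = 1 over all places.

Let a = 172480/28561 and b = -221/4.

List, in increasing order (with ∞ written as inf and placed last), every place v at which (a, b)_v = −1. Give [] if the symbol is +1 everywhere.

[2, 11]

Mod squares: a ≡ 55, b ≡ -221. Check v ∈ {∞, 2, 5, 7, 11, 13, 17}.
v=∞: 55 > 0 and -221 < 0  ⇒  (a,b)_∞ = +1.
v=7: a=7^2·(≡6), b=7^0·(≡6) mod 7; (6|7)=-1, (6|7)=-1; (−1)^{2·0·3}·(-1)^0·(-1)^2 = +1.
v=2: v_2(a)=6, v_2(b)=-2; units ≡ 7, 3 (mod 8); ε·ε+αω+βω = 1·1+6·1+-2·0 ≡ 1  ⇒  (a,b)_2 = -1.
v=13: a=13^-4·(≡9), b=13^1·(≡12) mod 13; (9|13)=+1, (12|13)=+1; (−1)^{-4·1·6}·(+1)^1·(+1)^-4 = +1.
v=5: a=5^1·(≡1), b=5^0·(≡1) mod 5; (1|5)=+1, (1|5)=+1; (−1)^{1·0·2}·(+1)^0·(+1)^1 = +1.
v=17: a=17^0·(≡15), b=17^1·(≡1) mod 17; (15|17)=+1, (1|17)=+1; (−1)^{0·1·8}·(+1)^1·(+1)^0 = +1.
v=11: a=11^1·(≡1), b=11^0·(≡8) mod 11; (1|11)=+1, (8|11)=-1; (−1)^{1·0·5}·(+1)^0·(-1)^1 = -1.
|Ram(55, -221)| = 2, even; anisotropic at {2, 11}.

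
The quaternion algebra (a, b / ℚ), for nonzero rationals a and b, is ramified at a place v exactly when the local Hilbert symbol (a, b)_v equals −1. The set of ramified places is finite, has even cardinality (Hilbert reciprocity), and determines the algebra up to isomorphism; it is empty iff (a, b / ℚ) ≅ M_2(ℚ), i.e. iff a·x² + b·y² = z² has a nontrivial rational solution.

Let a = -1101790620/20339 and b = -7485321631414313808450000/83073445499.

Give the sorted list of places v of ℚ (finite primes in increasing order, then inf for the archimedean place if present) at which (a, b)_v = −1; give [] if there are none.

[3, 19, 29, inf]

(a, b) ≡ (-636405, -33495) mod (ℚ^×)²; places V = {2, 3, 5, 7, 11, 19, 23, 29, 43, 47, ∞}.
(a,b)_7: α=1, u≡2; β=3, v≡6 (mod 7); (2|7)=+1, (6|7)=-1; sign (−1)^1·+1^3·-1^1 = +1.
(a,b)_23: α=2, u≡11; β=4, v≡4 (mod 23); (11|23)=-1, (4|23)=+1; sign (−1)^0·-1^4·+1^2 = +1.
(a,b)_∞: sgn(-636405)=−, sgn(-33495)=−, so -1.
(a,b)_47: α=0, u≡22; β=-2, v≡3 (mod 47); (22|47)=-1, (3|47)=+1; sign (−1)^0·-1^-2·+1^0 = +1.
(a,b)_19: α=1, u≡3; β=2, v≡13 (mod 19); (3|19)=-1, (13|19)=-1; sign (−1)^0·-1^2·-1^1 = -1.
(a,b)_2: α=2, β=4; u≡3, v≡1 (mod 8); ε(u)ε(v)=1·0, αω(v)=2·0, βω(u)=4·1; sum ≡ 0  ⇒  +1.
(a,b)_43: α=-2, u≡13; β=-4, v≡20 (mod 43); (13|43)=+1, (20|43)=-1; sign (−1)^0·+1^-4·-1^-2 = +1.
(a,b)_5: α=1, u≡4; β=5, v≡4 (mod 5); (4|5)=+1, (4|5)=+1; sign (−1)^0·+1^5·+1^1 = +1.
(a,b)_11: α=-1, u≡4; β=-1, v≡6 (mod 11); (4|11)=+1, (6|11)=-1; sign (−1)^1·+1^-1·-1^-1 = +1.
(a,b)_29: α=1, u≡12; β=3, v≡5 (mod 29); (12|29)=-1, (5|29)=+1; sign (−1)^0·-1^3·+1^1 = -1.
(a,b)_3: α=3, u≡1; β=11, v≡1 (mod 3); (1|3)=+1, (1|3)=+1; sign (−1)^1·+1^11·+1^3 = -1.
|Ram(-636405, -33495)| = 4, even; anisotropic at {3, 19, 29, ∞}.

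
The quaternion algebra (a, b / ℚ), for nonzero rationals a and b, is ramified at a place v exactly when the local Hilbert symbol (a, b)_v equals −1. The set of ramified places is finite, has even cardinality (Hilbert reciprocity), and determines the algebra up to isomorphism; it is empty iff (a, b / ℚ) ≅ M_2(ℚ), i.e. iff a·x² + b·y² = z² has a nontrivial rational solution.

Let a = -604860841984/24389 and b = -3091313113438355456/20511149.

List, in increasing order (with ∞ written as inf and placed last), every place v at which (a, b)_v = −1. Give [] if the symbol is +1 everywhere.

(a, b) ≡ (-29, -144739) mod (ℚ^×)²; places V = {2, 7, 23, 29, 31, ∞}.
(a,b)_29: α=-3, u≡22; β=-5, v≡14 (mod 29); (22|29)=+1, (14|29)=-1; sign (−1)^0·+1^-5·-1^-3 = -1.
(a,b)_2: α=18, β=28; u≡3, v≡5 (mod 8); ε(u)ε(v)=1·0, αω(v)=18·1, βω(u)=28·1; sum ≡ 0  ⇒  +1.
(a,b)_7: α=4, u≡5; β=5, v≡4 (mod 7); (5|7)=-1, (4|7)=+1; sign (−1)^0·-1^5·+1^4 = -1.
(a,b)_31: α=2, u≡14; β=3, v≡21 (mod 31); (14|31)=+1, (21|31)=-1; sign (−1)^0·+1^3·-1^2 = +1.
(a,b)_23: α=0, u≡19; β=1, v≡2 (mod 23); (19|23)=-1, (2|23)=+1; sign (−1)^0·-1^1·+1^0 = -1.
(a,b)_∞: sgn(-29)=−, sgn(-144739)=−, so -1.
(-29, -144739 / ℚ) ramifies at {7, 23, 29, ∞}: a division algebra.

[7, 23, 29, inf]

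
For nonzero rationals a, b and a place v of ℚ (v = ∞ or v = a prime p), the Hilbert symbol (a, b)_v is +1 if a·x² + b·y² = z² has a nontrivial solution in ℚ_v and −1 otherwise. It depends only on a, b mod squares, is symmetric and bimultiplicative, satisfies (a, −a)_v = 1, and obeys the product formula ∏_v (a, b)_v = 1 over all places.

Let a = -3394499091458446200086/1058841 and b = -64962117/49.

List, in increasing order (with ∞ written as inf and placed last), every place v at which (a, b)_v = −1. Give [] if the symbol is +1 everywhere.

Mod squares: a ≡ -1334, b ≡ -493. Check v ∈ {∞, 2, 3, 7, 11, 13, 17, 23, 29}.
v=13: a=13^2·(≡11), b=13^0·(≡4) mod 13; (11|13)=-1, (4|13)=+1; (−1)^{2·0·6}·(-1)^0·(+1)^2 = +1.
v=2: v_2(a)=1, v_2(b)=0; units ≡ 5, 3 (mod 8); ε·ε+αω+βω = 0·1+1·1+0·1 ≡ 1  ⇒  (a,b)_2 = -1.
v=23: a=23^1·(≡20), b=23^0·(≡1) mod 23; (20|23)=-1, (1|23)=+1; (−1)^{1·0·11}·(-1)^0·(+1)^1 = +1.
v=7: a=7^-6·(≡5), b=7^-2·(≡4) mod 7; (5|7)=-1, (4|7)=+1; (−1)^{-6·-2·3}·(-1)^-2·(+1)^-6 = +1.
v=11: a=11^8·(≡7), b=11^4·(≡8) mod 11; (7|11)=-1, (8|11)=-1; (−1)^{8·4·5}·(-1)^4·(-1)^8 = +1.
v=17: a=17^4·(≡16), b=17^1·(≡12) mod 17; (16|17)=+1, (12|17)=-1; (−1)^{4·1·8}·(+1)^1·(-1)^4 = +1.
v=3: a=3^-2·(≡1), b=3^2·(≡2) mod 3; (1|3)=+1, (2|3)=-1; (−1)^{-2·2·1}·(+1)^2·(-1)^-2 = +1.
v=∞: -1334 < 0 and -493 < 0  ⇒  (a,b)_∞ = -1.
v=29: a=29^3·(≡17), b=29^1·(≡19) mod 29; (17|29)=-1, (19|29)=-1; (−1)^{3·1·14}·(-1)^1·(-1)^3 = +1.
Ram(-1334, -493) = {2, ∞}; no ℚ_2-point on the conic.

[2, inf]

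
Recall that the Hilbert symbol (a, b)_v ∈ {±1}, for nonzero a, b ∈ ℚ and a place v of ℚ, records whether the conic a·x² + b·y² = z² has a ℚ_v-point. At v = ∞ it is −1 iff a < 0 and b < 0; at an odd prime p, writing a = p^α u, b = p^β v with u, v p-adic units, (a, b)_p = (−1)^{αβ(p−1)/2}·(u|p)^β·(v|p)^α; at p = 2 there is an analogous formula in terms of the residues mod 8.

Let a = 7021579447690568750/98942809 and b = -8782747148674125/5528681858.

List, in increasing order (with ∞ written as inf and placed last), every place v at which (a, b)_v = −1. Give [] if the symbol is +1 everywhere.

[3, 5]

(a, b) ≡ (110, -330) mod (ℚ^×)²; places V = {2, 3, 5, 7, 11, 17, 29, 37, ∞}.
(a,b)_11: α=5, u≡7; β=3, v≡1 (mod 11); (7|11)=-1, (1|11)=+1; sign (−1)^1·-1^3·+1^5 = +1.
(a,b)_5: α=5, u≡3; β=3, v≡4 (mod 5); (3|5)=-1, (4|5)=+1; sign (−1)^0·-1^3·+1^5 = -1.
(a,b)_17: α=8, u≡2; β=6, v≡12 (mod 17); (2|17)=+1, (12|17)=-1; sign (−1)^0·+1^6·-1^8 = +1.
(a,b)_37: α=0, u≡9; β=-2, v≡30 (mod 37); (9|37)=+1, (30|37)=+1; sign (−1)^0·+1^-2·+1^0 = +1.
(a,b)_29: α=-2, u≡20; β=-2, v≡19 (mod 29); (20|29)=+1, (19|29)=-1; sign (−1)^0·+1^-2·-1^-2 = +1.
(a,b)_7: α=-6, u≡3; β=-4, v≡3 (mod 7); (3|7)=-1, (3|7)=-1; sign (−1)^0·-1^-4·-1^-6 = +1.
(a,b)_∞: sgn(110)=+, sgn(-330)=−, so +1.
(a,b)_3: α=0, u≡2; β=7, v≡1 (mod 3); (2|3)=-1, (1|3)=+1; sign (−1)^0·-1^7·+1^0 = -1.
(a,b)_2: α=1, β=-1; u≡7, v≡3 (mod 8); ε(u)ε(v)=1·1, αω(v)=1·1, βω(u)=-1·0; sum ≡ 0  ⇒  +1.
|Ram(110, -330)| = 2, even; anisotropic at {3, 5}.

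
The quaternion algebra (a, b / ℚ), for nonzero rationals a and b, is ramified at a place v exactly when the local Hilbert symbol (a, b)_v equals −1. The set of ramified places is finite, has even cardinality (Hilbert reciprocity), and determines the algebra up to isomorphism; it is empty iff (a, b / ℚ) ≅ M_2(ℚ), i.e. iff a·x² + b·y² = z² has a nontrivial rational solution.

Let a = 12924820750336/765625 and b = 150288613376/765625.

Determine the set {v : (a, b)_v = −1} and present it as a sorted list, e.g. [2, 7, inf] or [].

Mod squares: a ≡ 3526, b ≡ 41. Check v ∈ {∞, 2, 5, 7, 11, 41, 43}.
v=∞: 3526 > 0 and 41 > 0  ⇒  (a,b)_∞ = +1.
v=7: a=7^-2·(≡5), b=7^-2·(≡6) mod 7; (5|7)=-1, (6|7)=-1; (−1)^{-2·-2·3}·(-1)^-2·(-1)^-2 = +1.
v=2: v_2(a)=15, v_2(b)=14; units ≡ 3, 1 (mod 8); ε·ε+αω+βω = 1·0+15·0+14·1 ≡ 0  ⇒  (a,b)_2 = +1.
v=41: a=41^1·(≡16), b=41^1·(≡4) mod 41; (16|41)=+1, (4|41)=+1; (−1)^{1·1·20}·(+1)^1·(+1)^1 = +1.
v=43: a=43^3·(≡29), b=43^2·(≡36) mod 43; (29|43)=-1, (36|43)=+1; (−1)^{3·2·21}·(-1)^2·(+1)^3 = +1.
v=11: a=11^2·(≡10), b=11^2·(≡6) mod 11; (10|11)=-1, (6|11)=-1; (−1)^{2·2·5}·(-1)^2·(-1)^2 = +1.
v=5: a=5^-6·(≡4), b=5^-6·(≡4) mod 5; (4|5)=+1, (4|5)=+1; (−1)^{-6·-6·2}·(+1)^-6·(+1)^-6 = +1.
Ram(a, b) = ∅: the form 3526·x² + 41·y² − z² is isotropic over every ℚ_v, so by Hasse–Minkowski it is isotropic over ℚ.

[]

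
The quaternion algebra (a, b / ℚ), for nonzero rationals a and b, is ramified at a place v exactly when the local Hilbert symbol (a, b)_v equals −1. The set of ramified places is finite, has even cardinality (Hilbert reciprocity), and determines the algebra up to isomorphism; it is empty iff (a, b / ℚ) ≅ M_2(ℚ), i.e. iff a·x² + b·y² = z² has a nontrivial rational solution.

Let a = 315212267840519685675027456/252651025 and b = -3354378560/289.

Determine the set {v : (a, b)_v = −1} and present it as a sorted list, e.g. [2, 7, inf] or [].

[2, 13, 19, 31]

Mod squares: a ≡ 65379, b ≡ -38285. Check v ∈ {∞, 2, 3, 5, 11, 13, 17, 19, 23, 31, 37}.
v=37: a=37^5·(≡25), b=37^2·(≡9) mod 37; (25|37)=+1, (9|37)=+1; (−1)^{5·2·18}·(+1)^2·(+1)^5 = +1.
v=2: v_2(a)=10, v_2(b)=6; units ≡ 3, 3 (mod 8); ε·ε+αω+βω = 1·1+10·1+6·1 ≡ 1  ⇒  (a,b)_2 = -1.
v=31: a=31^3·(≡10), b=31^1·(≡5) mod 31; (10|31)=+1, (5|31)=+1; (−1)^{3·1·15}·(+1)^1·(+1)^3 = -1.
v=11: a=11^-2·(≡10), b=11^0·(≡2) mod 11; (10|11)=-1, (2|11)=-1; (−1)^{-2·0·5}·(-1)^0·(-1)^-2 = +1.
v=3: a=3^5·(≡1), b=3^0·(≡1) mod 3; (1|3)=+1, (1|3)=+1; (−1)^{5·0·1}·(+1)^0·(+1)^5 = +1.
v=23: a=23^2·(≡8), b=23^0·(≡14) mod 23; (8|23)=+1, (14|23)=-1; (−1)^{2·0·11}·(+1)^0·(-1)^2 = +1.
v=5: a=5^-2·(≡1), b=5^1·(≡2) mod 5; (1|5)=+1, (2|5)=-1; (−1)^{-2·1·2}·(+1)^1·(-1)^-2 = +1.
v=∞: 65379 > 0 and -38285 < 0  ⇒  (a,b)_∞ = +1.
v=13: a=13^2·(≡8), b=13^1·(≡5) mod 13; (8|13)=-1, (5|13)=-1; (−1)^{2·1·6}·(-1)^1·(-1)^2 = -1.
v=17: a=17^-4·(≡14), b=17^-2·(≡2) mod 17; (14|17)=-1, (2|17)=+1; (−1)^{-4·-2·8}·(-1)^-2·(+1)^-4 = +1.
v=19: a=19^3·(≡15), b=19^1·(≡3) mod 19; (15|19)=-1, (3|19)=-1; (−1)^{3·1·9}·(-1)^1·(-1)^3 = -1.
(65379, -38285 / ℚ) ramifies at {2, 13, 19, 31}: a division algebra.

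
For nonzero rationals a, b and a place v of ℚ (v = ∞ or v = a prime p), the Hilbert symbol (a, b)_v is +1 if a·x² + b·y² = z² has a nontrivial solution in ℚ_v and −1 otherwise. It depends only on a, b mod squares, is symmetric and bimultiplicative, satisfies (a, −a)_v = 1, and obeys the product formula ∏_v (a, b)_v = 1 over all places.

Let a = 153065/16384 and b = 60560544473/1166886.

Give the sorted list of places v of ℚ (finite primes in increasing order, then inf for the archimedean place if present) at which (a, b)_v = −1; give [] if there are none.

Mod squares: a ≡ 1265, b ≡ 44022. Check v ∈ {∞, 2, 3, 5, 7, 11, 13, 17, 23, 29}.
v=23: a=23^1·(≡1), b=23^1·(≡20) mod 23; (1|23)=+1, (20|23)=-1; (−1)^{1·1·11}·(+1)^1·(-1)^1 = +1.
v=2: v_2(a)=-14, v_2(b)=-1; units ≡ 1, 3 (mod 8); ε·ε+αω+βω = 0·1+-14·1+-1·0 ≡ 0  ⇒  (a,b)_2 = +1.
v=∞: 1265 > 0 and 44022 > 0  ⇒  (a,b)_∞ = +1.
v=7: a=7^0·(≡6), b=7^-4·(≡3) mod 7; (6|7)=-1, (3|7)=-1; (−1)^{0·-4·3}·(-1)^-4·(-1)^0 = +1.
v=3: a=3^0·(≡2), b=3^-5·(≡1) mod 3; (2|3)=-1, (1|3)=+1; (−1)^{0·-5·1}·(-1)^-5·(+1)^0 = -1.
v=11: a=11^3·(≡1), b=11^1·(≡1) mod 11; (1|11)=+1, (1|11)=+1; (−1)^{3·1·5}·(+1)^1·(+1)^3 = -1.
v=17: a=17^0·(≡5), b=17^2·(≡13) mod 17; (5|17)=-1, (13|17)=+1; (−1)^{0·2·8}·(-1)^2·(+1)^0 = +1.
v=5: a=5^1·(≡2), b=5^0·(≡3) mod 5; (2|5)=-1, (3|5)=-1; (−1)^{1·0·2}·(-1)^0·(-1)^1 = -1.
v=13: a=13^0·(≡4), b=13^4·(≡9) mod 13; (4|13)=+1, (9|13)=+1; (−1)^{0·4·6}·(+1)^4·(+1)^0 = +1.
v=29: a=29^0·(≡26), b=29^1·(≡2) mod 29; (26|29)=-1, (2|29)=-1; (−1)^{0·1·14}·(-1)^1·(-1)^0 = -1.
(1265, 44022 / ℚ) ramifies at {3, 5, 11, 29}: a division algebra.

[3, 5, 11, 29]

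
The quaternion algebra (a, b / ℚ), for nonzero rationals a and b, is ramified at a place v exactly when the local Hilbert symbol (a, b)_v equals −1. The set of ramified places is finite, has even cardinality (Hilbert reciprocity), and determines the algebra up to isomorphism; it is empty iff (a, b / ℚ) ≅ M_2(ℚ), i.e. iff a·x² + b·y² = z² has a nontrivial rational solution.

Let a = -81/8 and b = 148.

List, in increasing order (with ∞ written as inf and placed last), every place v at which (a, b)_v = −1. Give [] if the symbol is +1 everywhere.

(a, b) ≡ (-2, 37) mod (ℚ^×)²; places V = {2, 3, 37, ∞}.
(a,b)_3: α=4, u≡1; β=0, v≡1 (mod 3); (1|3)=+1, (1|3)=+1; sign (−1)^0·+1^0·+1^4 = +1.
(a,b)_2: α=-3, β=2; u≡7, v≡5 (mod 8); ε(u)ε(v)=1·0, αω(v)=-3·1, βω(u)=2·0; sum ≡ 1  ⇒  -1.
(a,b)_∞: sgn(-2)=−, sgn(37)=+, so +1.
(a,b)_37: α=0, u≡13; β=1, v≡4 (mod 37); (13|37)=-1, (4|37)=+1; sign (−1)^0·-1^1·+1^0 = -1.
Ram(-2, 37) = {2, 37}; no ℚ_2-point on the conic.

[2, 37]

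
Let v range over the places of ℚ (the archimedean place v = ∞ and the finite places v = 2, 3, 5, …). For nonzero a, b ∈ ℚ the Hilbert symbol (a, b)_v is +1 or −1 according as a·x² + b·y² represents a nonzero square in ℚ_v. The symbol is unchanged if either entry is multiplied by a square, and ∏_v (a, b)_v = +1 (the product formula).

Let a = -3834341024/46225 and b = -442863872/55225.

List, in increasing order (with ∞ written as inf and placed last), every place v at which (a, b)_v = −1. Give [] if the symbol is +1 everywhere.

[2, 17, 29, inf]

Mod squares: a ≡ -986, b ≡ -17. Check v ∈ {∞, 2, 5, 11, 17, 29, 43, 47}.
v=17: a=17^3·(≡11), b=17^1·(≡2) mod 17; (11|17)=-1, (2|17)=+1; (−1)^{3·1·8}·(-1)^1·(+1)^3 = -1.
v=∞: -986 < 0 and -17 < 0  ⇒  (a,b)_∞ = -1.
v=5: a=5^-2·(≡4), b=5^-2·(≡2) mod 5; (4|5)=+1, (2|5)=-1; (−1)^{-2·-2·2}·(+1)^-2·(-1)^-2 = +1.
v=47: a=47^0·(≡8), b=47^-2·(≡29) mod 47; (8|47)=+1, (29|47)=-1; (−1)^{0·-2·23}·(+1)^-2·(-1)^0 = +1.
v=2: v_2(a)=5, v_2(b)=8; units ≡ 3, 7 (mod 8); ε·ε+αω+βω = 1·1+5·0+8·1 ≡ 1  ⇒  (a,b)_2 = -1.
v=43: a=43^-2·(≡37), b=43^0·(≡37) mod 43; (37|43)=-1, (37|43)=-1; (−1)^{-2·0·21}·(-1)^0·(-1)^-2 = +1.
v=29: a=29^3·(≡7), b=29^2·(≡15) mod 29; (7|29)=+1, (15|29)=-1; (−1)^{3·2·14}·(+1)^2·(-1)^3 = -1.
v=11: a=11^0·(≡1), b=11^2·(≡4) mod 11; (1|11)=+1, (4|11)=+1; (−1)^{0·2·5}·(+1)^2·(+1)^0 = +1.
Ram(-986, -17) = {2, 17, 29, ∞}; no ℚ_2-point on the conic.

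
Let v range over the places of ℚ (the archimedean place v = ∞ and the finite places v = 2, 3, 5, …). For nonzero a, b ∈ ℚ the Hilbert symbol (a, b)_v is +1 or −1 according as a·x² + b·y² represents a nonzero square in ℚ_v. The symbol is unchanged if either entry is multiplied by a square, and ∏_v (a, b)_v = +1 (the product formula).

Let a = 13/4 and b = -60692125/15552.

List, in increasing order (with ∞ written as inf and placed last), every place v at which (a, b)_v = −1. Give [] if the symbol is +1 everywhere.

[5, 13]

Mod squares: a ≡ 13, b ≡ -255. Check v ∈ {∞, 2, 3, 5, 13, 17}.
v=5: a=5^0·(≡2), b=5^3·(≡4) mod 5; (2|5)=-1, (4|5)=+1; (−1)^{0·3·2}·(-1)^3·(+1)^0 = -1.
v=2: v_2(a)=-2, v_2(b)=-6; units ≡ 5, 1 (mod 8); ε·ε+αω+βω = 0·0+-2·0+-6·1 ≡ 0  ⇒  (a,b)_2 = +1.
v=17: a=17^0·(≡16), b=17^1·(≡2) mod 17; (16|17)=+1, (2|17)=+1; (−1)^{0·1·8}·(+1)^1·(+1)^0 = +1.
v=13: a=13^1·(≡10), b=13^4·(≡5) mod 13; (10|13)=+1, (5|13)=-1; (−1)^{1·4·6}·(+1)^4·(-1)^1 = -1.
v=3: a=3^0·(≡1), b=3^-5·(≡2) mod 3; (1|3)=+1, (2|3)=-1; (−1)^{0·-5·1}·(+1)^-5·(-1)^0 = +1.
v=∞: 13 > 0 and -255 < 0  ⇒  (a,b)_∞ = +1.
(13, -255 / ℚ) ramifies at {5, 13}: a division algebra.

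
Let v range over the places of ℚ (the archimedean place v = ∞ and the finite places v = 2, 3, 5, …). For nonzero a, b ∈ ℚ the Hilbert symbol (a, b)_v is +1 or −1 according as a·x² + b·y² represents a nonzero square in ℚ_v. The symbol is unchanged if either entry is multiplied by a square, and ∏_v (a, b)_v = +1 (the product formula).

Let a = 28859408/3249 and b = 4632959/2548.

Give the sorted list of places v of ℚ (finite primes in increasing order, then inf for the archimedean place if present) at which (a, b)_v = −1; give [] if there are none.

(a, b) ≡ (1073, 208403) mod (ℚ^×)²; places V = {2, 3, 7, 13, 17, 19, 23, 29, 37, 41, ∞}.
(a,b)_37: α=1, u≡23; β=0, v≡14 (mod 37); (23|37)=-1, (14|37)=-1; sign (−1)^0·-1^0·-1^1 = -1.
(a,b)_29: α=1, u≡17; β=0, v≡13 (mod 29); (17|29)=-1, (13|29)=+1; sign (−1)^0·-1^0·+1^1 = +1.
(a,b)_3: α=-2, u≡2; β=0, v≡2 (mod 3); (2|3)=-1, (2|3)=-1; sign (−1)^0·-1^0·-1^-2 = +1.
(a,b)_7: α=0, u≡4; β=-2, v≡3 (mod 7); (4|7)=+1, (3|7)=-1; sign (−1)^0·+1^-2·-1^0 = +1.
(a,b)_17: α=0, u≡2; β=3, v≡13 (mod 17); (2|17)=+1, (13|17)=+1; sign (−1)^0·+1^3·+1^0 = +1.
(a,b)_∞: sgn(1073)=+, sgn(208403)=+, so +1.
(a,b)_13: α=0, u≡7; β=-1, v≡6 (mod 13); (7|13)=-1, (6|13)=-1; sign (−1)^0·-1^-1·-1^0 = -1.
(a,b)_19: α=-2, u≡11; β=0, v≡9 (mod 19); (11|19)=+1, (9|19)=+1; sign (−1)^0·+1^0·+1^-2 = +1.
(a,b)_23: α=0, u≡11; β=1, v≡14 (mod 23); (11|23)=-1, (14|23)=-1; sign (−1)^0·-1^1·-1^0 = -1.
(a,b)_41: α=2, u≡3; β=1, v≡21 (mod 41); (3|41)=-1, (21|41)=+1; sign (−1)^0·-1^1·+1^2 = -1.
(a,b)_2: α=4, β=-2; u≡1, v≡3 (mod 8); ε(u)ε(v)=0·1, αω(v)=4·1, βω(u)=-2·0; sum ≡ 0  ⇒  +1.
Ram(1073, 208403) = {13, 23, 37, 41}; no ℚ_13-point on the conic.

[13, 23, 37, 41]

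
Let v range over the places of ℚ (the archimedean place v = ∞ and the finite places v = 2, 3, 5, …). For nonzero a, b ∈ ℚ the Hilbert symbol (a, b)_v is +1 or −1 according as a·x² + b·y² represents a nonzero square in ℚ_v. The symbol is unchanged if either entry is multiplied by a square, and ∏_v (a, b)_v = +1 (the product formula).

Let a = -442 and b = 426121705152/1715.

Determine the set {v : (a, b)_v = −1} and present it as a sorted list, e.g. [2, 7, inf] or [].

Mod squares: a ≡ -442, b ≡ 6545. Check v ∈ {∞, 2, 3, 5, 7, 11, 13, 17}.
v=5: a=5^0·(≡3), b=5^-1·(≡4) mod 5; (3|5)=-1, (4|5)=+1; (−1)^{0·-1·2}·(-1)^-1·(+1)^0 = -1.
v=17: a=17^1·(≡8), b=17^3·(≡10) mod 17; (8|17)=+1, (10|17)=-1; (−1)^{1·3·8}·(+1)^3·(-1)^1 = -1.
v=2: v_2(a)=1, v_2(b)=6; units ≡ 3, 1 (mod 8); ε·ε+αω+βω = 1·0+1·0+6·1 ≡ 0  ⇒  (a,b)_2 = +1.
v=13: a=13^1·(≡5), b=13^2·(≡2) mod 13; (5|13)=-1, (2|13)=-1; (−1)^{1·2·6}·(-1)^2·(-1)^1 = -1.
v=∞: -442 < 0 and 6545 > 0  ⇒  (a,b)_∞ = +1.
v=11: a=11^0·(≡9), b=11^1·(≡3) mod 11; (9|11)=+1, (3|11)=+1; (−1)^{0·1·5}·(+1)^1·(+1)^0 = +1.
v=3: a=3^0·(≡2), b=3^6·(≡2) mod 3; (2|3)=-1, (2|3)=-1; (−1)^{0·6·1}·(-1)^6·(-1)^0 = +1.
v=7: a=7^0·(≡6), b=7^-3·(≡2) mod 7; (6|7)=-1, (2|7)=+1; (−1)^{0·-3·3}·(-1)^-3·(+1)^0 = -1.
|Ram(-442, 6545)| = 4, even; anisotropic at {5, 7, 13, 17}.

[5, 7, 13, 17]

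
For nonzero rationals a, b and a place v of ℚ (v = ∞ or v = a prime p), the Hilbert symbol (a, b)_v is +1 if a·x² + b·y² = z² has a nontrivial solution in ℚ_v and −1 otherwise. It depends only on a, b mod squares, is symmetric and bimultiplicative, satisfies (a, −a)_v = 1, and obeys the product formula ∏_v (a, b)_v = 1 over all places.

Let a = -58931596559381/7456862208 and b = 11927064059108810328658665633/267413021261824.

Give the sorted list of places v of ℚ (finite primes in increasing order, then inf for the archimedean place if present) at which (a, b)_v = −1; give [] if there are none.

(a, b) ≡ (-1507623, 48633) mod (ℚ^×)²; places V = {2, 3, 7, 13, 17, 19, 29, 31, 41, 43, ∞}.
(a,b)_7: α=4, u≡4; β=6, v≡4 (mod 7); (4|7)=+1, (4|7)=+1; sign (−1)^0·+1^6·+1^4 = +1.
(a,b)_2: α=-12, β=-18; u≡1, v≡1 (mod 8); ε(u)ε(v)=0·0, αω(v)=-12·0, βω(u)=-18·0; sum ≡ 0  ⇒  +1.
(a,b)_19: α=-2, u≡15; β=-2, v≡2 (mod 19); (15|19)=-1, (2|19)=-1; sign (−1)^0·-1^-2·-1^-2 = +1.
(a,b)_∞: sgn(-1507623)=−, sgn(48633)=+, so +1.
(a,b)_31: α=1, u≡23; β=2, v≡7 (mod 31); (23|31)=-1, (7|31)=+1; sign (−1)^0·-1^2·+1^1 = +1.
(a,b)_43: α=1, u≡39; β=3, v≡6 (mod 43); (39|43)=-1, (6|43)=+1; sign (−1)^1·-1^3·+1^1 = +1.
(a,b)_17: α=2, u≡12; β=2, v≡8 (mod 17); (12|17)=-1, (8|17)=+1; sign (−1)^0·-1^2·+1^2 = +1.
(a,b)_29: α=1, u≡18; β=3, v≡22 (mod 29); (18|29)=-1, (22|29)=+1; sign (−1)^0·-1^3·+1^1 = -1.
(a,b)_41: α=-2, u≡28; β=-4, v≡6 (mod 41); (28|41)=-1, (6|41)=-1; sign (−1)^0·-1^-4·-1^-2 = +1.
(a,b)_3: α=-1, u≡1; β=1, v≡2 (mod 3); (1|3)=+1, (2|3)=-1; sign (−1)^1·+1^1·-1^-1 = +1.
(a,b)_13: α=3, u≡6; β=7, v≡12 (mod 13); (6|13)=-1, (12|13)=+1; sign (−1)^0·-1^7·+1^3 = -1.
|Ram(-1507623, 48633)| = 2, even; anisotropic at {13, 29}.

[13, 29]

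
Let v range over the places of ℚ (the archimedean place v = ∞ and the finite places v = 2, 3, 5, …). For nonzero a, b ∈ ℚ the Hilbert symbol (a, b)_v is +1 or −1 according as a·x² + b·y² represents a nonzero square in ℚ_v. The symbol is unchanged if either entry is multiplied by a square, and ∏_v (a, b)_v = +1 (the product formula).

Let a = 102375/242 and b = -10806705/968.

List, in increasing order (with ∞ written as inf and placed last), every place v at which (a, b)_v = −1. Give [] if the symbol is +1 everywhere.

(a, b) ≡ (910, -290) mod (ℚ^×)²; places V = {2, 3, 5, 7, 11, 13, 29, ∞}.
(a,b)_3: α=2, u≡1; β=2, v≡1 (mod 3); (1|3)=+1, (1|3)=+1; sign (−1)^0·+1^2·+1^2 = +1.
(a,b)_11: α=-2, u≡10; β=-2, v≡10 (mod 11); (10|11)=-1, (10|11)=-1; sign (−1)^0·-1^-2·-1^-2 = +1.
(a,b)_5: α=3, u≡2; β=1, v≡3 (mod 5); (2|5)=-1, (3|5)=-1; sign (−1)^0·-1^1·-1^3 = +1.
(a,b)_29: α=0, u≡15; β=1, v≡11 (mod 29); (15|29)=-1, (11|29)=-1; sign (−1)^0·-1^1·-1^0 = -1.
(a,b)_13: α=1, u≡11; β=2, v≡9 (mod 13); (11|13)=-1, (9|13)=+1; sign (−1)^0·-1^2·+1^1 = +1.
(a,b)_2: α=-1, β=-3; u≡7, v≡7 (mod 8); ε(u)ε(v)=1·1, αω(v)=-1·0, βω(u)=-3·0; sum ≡ 1  ⇒  -1.
(a,b)_7: α=1, u≡4; β=2, v≡2 (mod 7); (4|7)=+1, (2|7)=+1; sign (−1)^0·+1^2·+1^1 = +1.
(a,b)_∞: sgn(910)=+, sgn(-290)=−, so +1.
Ram(910, -290) = {2, 29}; no ℚ_2-point on the conic.

[2, 29]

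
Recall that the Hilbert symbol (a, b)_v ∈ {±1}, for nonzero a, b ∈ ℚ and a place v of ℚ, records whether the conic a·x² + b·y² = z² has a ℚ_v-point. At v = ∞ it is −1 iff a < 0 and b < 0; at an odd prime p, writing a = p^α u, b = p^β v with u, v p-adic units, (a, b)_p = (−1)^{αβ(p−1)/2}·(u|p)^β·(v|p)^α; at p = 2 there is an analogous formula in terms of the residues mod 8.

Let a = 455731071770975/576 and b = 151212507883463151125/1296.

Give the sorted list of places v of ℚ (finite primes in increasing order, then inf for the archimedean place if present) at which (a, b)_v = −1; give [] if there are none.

(a, b) ≡ (119, 16445) mod (ℚ^×)²; places V = {2, 3, 5, 7, 11, 13, 17, 23, ∞}.
(a,b)_17: α=3, u≡14; β=2, v≡10 (mod 17); (14|17)=-1, (10|17)=-1; sign (−1)^0·-1^2·-1^3 = -1.
(a,b)_13: α=2, u≡6; β=3, v≡9 (mod 13); (6|13)=-1, (9|13)=+1; sign (−1)^0·-1^3·+1^2 = -1.
(a,b)_2: α=-6, β=-4; u≡7, v≡5 (mod 8); ε(u)ε(v)=1·0, αω(v)=-6·1, βω(u)=-4·0; sum ≡ 0  ⇒  +1.
(a,b)_5: α=2, u≡4; β=3, v≡4 (mod 5); (4|5)=+1, (4|5)=+1; sign (−1)^0·+1^3·+1^2 = +1.
(a,b)_3: α=-2, u≡2; β=-4, v≡2 (mod 3); (2|3)=-1, (2|3)=-1; sign (−1)^0·-1^-4·-1^-2 = +1.
(a,b)_23: α=2, u≡3; β=3, v≡6 (mod 23); (3|23)=+1, (6|23)=+1; sign (−1)^0·+1^3·+1^2 = +1.
(a,b)_∞: sgn(119)=+, sgn(16445)=+, so +1.
(a,b)_7: α=3, u≡5; β=6, v≡2 (mod 7); (5|7)=-1, (2|7)=+1; sign (−1)^0·-1^6·+1^3 = +1.
(a,b)_11: α=2, u≡9; β=3, v≡6 (mod 11); (9|11)=+1, (6|11)=-1; sign (−1)^0·+1^3·-1^2 = +1.
|Ram(119, 16445)| = 2, even; anisotropic at {13, 17}.

[13, 17]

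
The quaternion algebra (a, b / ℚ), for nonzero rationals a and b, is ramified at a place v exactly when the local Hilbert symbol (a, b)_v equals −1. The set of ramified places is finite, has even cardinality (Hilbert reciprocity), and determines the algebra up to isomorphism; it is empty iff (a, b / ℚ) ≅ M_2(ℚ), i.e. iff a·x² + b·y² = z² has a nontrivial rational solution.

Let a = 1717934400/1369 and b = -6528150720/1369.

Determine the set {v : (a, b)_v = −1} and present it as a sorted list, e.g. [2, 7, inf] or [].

[3, 19]

Mod squares: a ≡ 119301, b ≡ -31395. Check v ∈ {∞, 2, 3, 5, 7, 13, 19, 23, 37}.
v=2: v_2(a)=6, v_2(b)=6; units ≡ 5, 5 (mod 8); ε·ε+αω+βω = 0·0+6·1+6·1 ≡ 0  ⇒  (a,b)_2 = +1.
v=3: a=3^3·(≡2), b=3^3·(≡2) mod 3; (2|3)=-1, (2|3)=-1; (−1)^{3·3·1}·(-1)^3·(-1)^3 = -1.
v=19: a=19^1·(≡1), b=19^2·(≡15) mod 19; (1|19)=+1, (15|19)=-1; (−1)^{1·2·9}·(+1)^2·(-1)^1 = -1.
v=7: a=7^1·(≡3), b=7^1·(≡4) mod 7; (3|7)=-1, (4|7)=+1; (−1)^{1·1·3}·(-1)^1·(+1)^1 = +1.
v=23: a=23^1·(≡2), b=23^1·(≡20) mod 23; (2|23)=+1, (20|23)=-1; (−1)^{1·1·11}·(+1)^1·(-1)^1 = +1.
v=37: a=37^-2·(≡17), b=37^-2·(≡2) mod 37; (17|37)=-1, (2|37)=-1; (−1)^{-2·-2·18}·(-1)^-2·(-1)^-2 = +1.
v=13: a=13^1·(≡1), b=13^1·(≡4) mod 13; (1|13)=+1, (4|13)=+1; (−1)^{1·1·6}·(+1)^1·(+1)^1 = +1.
v=5: a=5^2·(≡4), b=5^1·(≡4) mod 5; (4|5)=+1, (4|5)=+1; (−1)^{2·1·2}·(+1)^1·(+1)^2 = +1.
v=∞: 119301 > 0 and -31395 < 0  ⇒  (a,b)_∞ = +1.
Ram(119301, -31395) = {3, 19}; no ℚ_3-point on the conic.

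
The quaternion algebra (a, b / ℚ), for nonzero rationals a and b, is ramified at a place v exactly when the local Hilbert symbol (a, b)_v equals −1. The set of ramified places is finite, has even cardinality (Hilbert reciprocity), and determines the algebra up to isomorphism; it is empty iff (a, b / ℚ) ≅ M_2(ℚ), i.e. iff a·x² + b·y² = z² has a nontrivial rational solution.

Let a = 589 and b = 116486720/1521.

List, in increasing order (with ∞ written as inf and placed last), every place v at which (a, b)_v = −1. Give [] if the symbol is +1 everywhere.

Mod squares: a ≡ 589, b ≡ 37145. Check v ∈ {∞, 2, 3, 5, 7, 13, 17, 19, 23, 31}.
v=7: a=7^0·(≡1), b=7^2·(≡5) mod 7; (1|7)=+1, (5|7)=-1; (−1)^{0·2·3}·(+1)^2·(-1)^0 = +1.
v=19: a=19^1·(≡12), b=19^1·(≡17) mod 19; (12|19)=-1, (17|19)=+1; (−1)^{1·1·9}·(-1)^1·(+1)^1 = +1.
v=∞: 589 > 0 and 37145 > 0  ⇒  (a,b)_∞ = +1.
v=3: a=3^0·(≡1), b=3^-2·(≡2) mod 3; (1|3)=+1, (2|3)=-1; (−1)^{0·-2·1}·(+1)^-2·(-1)^0 = +1.
v=17: a=17^0·(≡11), b=17^1·(≡9) mod 17; (11|17)=-1, (9|17)=+1; (−1)^{0·1·8}·(-1)^1·(+1)^0 = -1.
v=13: a=13^0·(≡4), b=13^-2·(≡10) mod 13; (4|13)=+1, (10|13)=+1; (−1)^{0·-2·6}·(+1)^-2·(+1)^0 = +1.
v=31: a=31^1·(≡19), b=31^0·(≡2) mod 31; (19|31)=+1, (2|31)=+1; (−1)^{1·0·15}·(+1)^0·(+1)^1 = +1.
v=2: v_2(a)=0, v_2(b)=6; units ≡ 5, 1 (mod 8); ε·ε+αω+βω = 0·0+0·0+6·1 ≡ 0  ⇒  (a,b)_2 = +1.
v=23: a=23^0·(≡14), b=23^1·(≡21) mod 23; (14|23)=-1, (21|23)=-1; (−1)^{0·1·11}·(-1)^1·(-1)^0 = -1.
v=5: a=5^0·(≡4), b=5^1·(≡4) mod 5; (4|5)=+1, (4|5)=+1; (−1)^{0·1·2}·(+1)^1·(+1)^0 = +1.
|Ram(589, 37145)| = 2, even; anisotropic at {17, 23}.

[17, 23]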